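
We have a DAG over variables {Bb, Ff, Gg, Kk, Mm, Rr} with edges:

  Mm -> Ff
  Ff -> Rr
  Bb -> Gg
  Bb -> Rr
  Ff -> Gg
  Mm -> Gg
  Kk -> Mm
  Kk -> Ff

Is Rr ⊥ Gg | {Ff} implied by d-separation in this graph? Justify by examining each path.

We examine all 4 paths between Rr and Gg:
  1. Rr ← Bb → Gg — Bb:fork[open] ⇒ active
  2. Rr ← Ff ← Kk → Mm → Gg — Ff:chain[blocks]; Kk:fork[open]; Mm:chain[open] ⇒ blocked
  3. Rr ← Ff → Gg — Ff:fork[blocks] ⇒ blocked
  4. Rr ← Ff ← Mm → Gg — Ff:chain[blocks]; Mm:fork[open] ⇒ blocked
At least one path is unblocked, so d-separation fails.

No — Rr and Gg are not d-separated given {Ff}.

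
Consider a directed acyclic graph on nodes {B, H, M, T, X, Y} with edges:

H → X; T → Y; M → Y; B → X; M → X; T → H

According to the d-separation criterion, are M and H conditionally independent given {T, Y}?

Yes

Enumerating the 2 paths from M to H and testing each for blocking by {T, Y}:
Path 1: M → X ← H
  X is a collider here and neither X nor any of its descendants is conditioned on, so the collider stays closed — the path is blocked at X.
Path 2: M → Y ← T → H
  T is a fork here and T is conditioned on, so the path is blocked at T.
All paths are blocked; M ⊥ H | {T, Y} holds.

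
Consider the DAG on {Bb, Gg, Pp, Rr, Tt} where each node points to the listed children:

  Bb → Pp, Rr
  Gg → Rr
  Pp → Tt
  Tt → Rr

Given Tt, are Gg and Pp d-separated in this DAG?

2 paths connect Gg and Pp; each must be blocked for d-separation to hold:
  1. Gg → Rr ← Tt ← Pp — Rr:collider[blocks]; Tt:chain[blocks] ⇒ blocked
  2. Gg → Rr ← Bb → Pp — Rr:collider[blocks]; Bb:fork[open] ⇒ blocked
Every path is blocked, so Gg and Pp are d-separated given {Tt}.

Yes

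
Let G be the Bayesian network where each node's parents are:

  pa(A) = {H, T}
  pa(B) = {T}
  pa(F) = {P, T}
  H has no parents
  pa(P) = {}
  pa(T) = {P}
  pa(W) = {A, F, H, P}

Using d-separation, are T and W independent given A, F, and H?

Enumerating the 6 paths from T to W and testing each for blocking by {A, F, H}:
Path 1: T ← P → W
  P is a fork and P is not conditioned on — no node blocks this path, so it is active.
Path 2: T ← P → F → W
  F is a chain here and F is conditioned on, so the path is blocked at F.
Path 3: T → A ← H → W
  H is a fork here and H is conditioned on, so the path is blocked at H.
Path 4: T → A → W
  A is a chain here and A is conditioned on, so the path is blocked at A.
Path 5: T → F → W
  F is a chain here and F is conditioned on, so the path is blocked at F.
Path 6: T → F ← P → W
  F is a collider and F is conditioned on, which opens it; P is a fork and P is not conditioned on — no node blocks this path, so it is active.
Since the path T ← P → W is active, T and W are not d-separated given {A, F, H}.

No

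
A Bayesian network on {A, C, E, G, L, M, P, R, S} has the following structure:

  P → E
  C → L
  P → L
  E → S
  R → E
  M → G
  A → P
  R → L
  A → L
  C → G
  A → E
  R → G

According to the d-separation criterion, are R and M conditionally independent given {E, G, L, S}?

Enumerating the 6 paths from R to M and testing each for blocking by {E, G, L, S}:
Path 1: R → G ← M
  G is a collider and G is conditioned on, which opens it — no node blocks this path, so it is active.
Path 2: R → L ← C → G ← M
  L is a collider and L is conditioned on, which opens it; C is a fork and C is not conditioned on; G is a collider and G is conditioned on, which opens it — no node blocks this path, so it is active.
Path 3: R → E ← A → L ← C → G ← M
  E is a collider and E is conditioned on, which opens it; A is a fork and A is not conditioned on; L is a collider and L is conditioned on, which opens it; C is a fork and C is not conditioned on; G is a collider and G is conditioned on, which opens it — no node blocks this path, so it is active.
Path 4: R → E ← A → P → L ← C → G ← M
  E is a collider and E is conditioned on, which opens it; A is a fork and A is not conditioned on; P is a chain and P is not conditioned on; L is a collider and L is conditioned on, which opens it; C is a fork and C is not conditioned on; G is a collider and G is conditioned on, which opens it — no node blocks this path, so it is active.
Path 5: R → E ← P ← A → L ← C → G ← M
  E is a collider and E is conditioned on, which opens it; P is a chain and P is not conditioned on; A is a fork and A is not conditioned on; L is a collider and L is conditioned on, which opens it; C is a fork and C is not conditioned on; G is a collider and G is conditioned on, which opens it — no node blocks this path, so it is active.
Path 6: R → E ← P → L ← C → G ← M
  E is a collider and E is conditioned on, which opens it; P is a fork and P is not conditioned on; L is a collider and L is conditioned on, which opens it; C is a fork and C is not conditioned on; G is a collider and G is conditioned on, which opens it — no node blocks this path, so it is active.
At least one path is unblocked, so d-separation fails.

No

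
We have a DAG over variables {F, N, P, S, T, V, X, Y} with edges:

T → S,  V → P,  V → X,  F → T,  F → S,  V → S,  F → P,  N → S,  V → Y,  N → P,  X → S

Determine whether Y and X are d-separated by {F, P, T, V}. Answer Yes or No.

Yes

5 paths connect Y and X; each must be blocked for d-separation to hold:
  1. Y ← V → P ← F → T → S ← X — V:fork[blocks]; P:collider[open]; F:fork[blocks]; T:chain[blocks]; S:collider[blocks] ⇒ blocked
  2. Y ← V → P ← F → S ← X — V:fork[blocks]; P:collider[open]; F:fork[blocks]; S:collider[blocks] ⇒ blocked
  3. Y ← V → P ← N → S ← X — V:fork[blocks]; P:collider[open]; N:fork[open]; S:collider[blocks] ⇒ blocked
  4. Y ← V → S ← X — V:fork[blocks]; S:collider[blocks] ⇒ blocked
  5. Y ← V → X — V:fork[blocks] ⇒ blocked
Every path is blocked, so Y and X are d-separated given {F, P, T, V}.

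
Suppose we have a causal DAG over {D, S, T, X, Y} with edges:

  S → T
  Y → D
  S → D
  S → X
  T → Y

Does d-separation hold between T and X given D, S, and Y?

Enumerating the 2 paths from T to X and testing each for blocking by {D, S, Y}:
  1. T ← S → X — S:fork[blocks] ⇒ blocked
  2. T → Y → D ← S → X — Y:chain[blocks]; D:collider[open]; S:fork[blocks] ⇒ blocked
All paths are blocked; T ⊥ X | {D, S, Y} holds.

Yes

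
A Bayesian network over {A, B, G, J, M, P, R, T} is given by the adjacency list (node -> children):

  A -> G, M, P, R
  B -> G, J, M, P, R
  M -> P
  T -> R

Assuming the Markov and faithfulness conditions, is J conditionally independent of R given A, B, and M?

There are 6 undirected paths between J and R; checking each against the conditioning set {A, B, M}:
Path 1: J ← B → G ← A → R
  B is a fork here and B is conditioned on, so the path is blocked at B.
Path 2: J ← B → P ← M ← A → R
  B is a fork here and B is conditioned on, so the path is blocked at B.
Path 3: J ← B → P ← A → R
  B is a fork here and B is conditioned on, so the path is blocked at B.
Path 4: J ← B → M → P ← A → R
  B is a fork here and B is conditioned on, so the path is blocked at B.
Path 5: J ← B → M ← A → R
  B is a fork here and B is conditioned on, so the path is blocked at B.
Path 6: J ← B → R
  B is a fork here and B is conditioned on, so the path is blocked at B.
All paths are blocked; J ⊥ R | {A, B, M} holds.

Yes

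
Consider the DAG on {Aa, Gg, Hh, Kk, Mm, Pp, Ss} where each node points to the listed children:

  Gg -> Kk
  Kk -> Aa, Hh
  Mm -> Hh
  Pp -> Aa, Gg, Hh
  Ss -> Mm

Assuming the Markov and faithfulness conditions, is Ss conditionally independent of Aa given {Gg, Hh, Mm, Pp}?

Yes

There are 4 undirected paths between Ss and Aa; checking each against the conditioning set {Gg, Hh, Mm, Pp}:
Path 1: Ss → Mm → Hh ← Kk → Aa
  Mm is a chain here and Mm is conditioned on, so the path is blocked at Mm.
Path 2: Ss → Mm → Hh ← Kk ← Gg ← Pp → Aa
  Mm is a chain here and Mm is conditioned on, so the path is blocked at Mm.
Path 3: Ss → Mm → Hh ← Pp → Aa
  Mm is a chain here and Mm is conditioned on, so the path is blocked at Mm.
Path 4: Ss → Mm → Hh ← Pp → Gg → Kk → Aa
  Mm is a chain here and Mm is conditioned on, so the path is blocked at Mm.
Since every path is blocked, d-separation holds.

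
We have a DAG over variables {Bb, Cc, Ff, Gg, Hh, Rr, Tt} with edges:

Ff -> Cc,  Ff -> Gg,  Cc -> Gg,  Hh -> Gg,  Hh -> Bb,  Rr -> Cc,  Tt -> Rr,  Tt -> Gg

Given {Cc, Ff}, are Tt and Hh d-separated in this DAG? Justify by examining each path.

Yes — Tt and Hh are d-separated given {Cc, Ff}.

We examine all 3 paths between Tt and Hh:
  1. Tt → Gg ← Hh — Gg:collider[blocks] ⇒ blocked
  2. Tt → Rr → Cc → Gg ← Hh — Rr:chain[open]; Cc:chain[blocks]; Gg:collider[blocks] ⇒ blocked
  3. Tt → Rr → Cc ← Ff → Gg ← Hh — Rr:chain[open]; Cc:collider[open]; Ff:fork[blocks]; Gg:collider[blocks] ⇒ blocked
All paths are blocked; Tt ⊥ Hh | {Cc, Ff} holds.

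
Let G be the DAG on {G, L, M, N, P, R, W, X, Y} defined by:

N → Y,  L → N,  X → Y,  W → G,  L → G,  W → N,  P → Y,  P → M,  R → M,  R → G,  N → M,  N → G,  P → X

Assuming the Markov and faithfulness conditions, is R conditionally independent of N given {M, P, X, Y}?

No

6 paths connect R and N; each must be blocked for d-separation to hold:
  1. R → G ← W → N — G:collider[blocks]; W:fork[open] ⇒ blocked
  2. R → G ← L → N — G:collider[blocks]; L:fork[open] ⇒ blocked
  3. R → G ← N — G:collider[blocks] ⇒ blocked
  4. R → M ← P → Y ← N — M:collider[open]; P:fork[blocks]; Y:collider[open] ⇒ blocked
  5. R → M ← P → X → Y ← N — M:collider[open]; P:fork[blocks]; X:chain[blocks]; Y:collider[open] ⇒ blocked
  6. R → M ← N — M:collider[open] ⇒ active
At least one path is unblocked, so d-separation fails.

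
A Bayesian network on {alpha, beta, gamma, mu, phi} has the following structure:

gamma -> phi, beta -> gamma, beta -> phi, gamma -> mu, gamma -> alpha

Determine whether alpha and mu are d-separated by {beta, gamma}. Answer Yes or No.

The only undirected path from alpha to mu is:
Path 1: alpha ← gamma → mu
  gamma is a fork here and gamma is conditioned on, so the path is blocked at gamma.
Since every path is blocked, d-separation holds.

Yes — alpha and mu are d-separated given {beta, gamma}.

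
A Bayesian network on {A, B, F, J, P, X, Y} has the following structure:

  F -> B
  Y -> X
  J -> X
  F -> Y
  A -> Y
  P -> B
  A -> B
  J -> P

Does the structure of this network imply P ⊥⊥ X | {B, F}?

Enumerating the 3 paths from P to X and testing each for blocking by {B, F}:
Path 1: P → B ← A → Y → X
  B is a collider and B is conditioned on, which opens it; A is a fork and A is not conditioned on; Y is a chain and Y is not conditioned on — no node blocks this path, so it is active.
Path 2: P → B ← F → Y → X
  F is a fork here and F is conditioned on, so the path is blocked at F.
Path 3: P ← J → X
  J is a fork and J is not conditioned on — no node blocks this path, so it is active.
At least one path is unblocked, so d-separation fails.

No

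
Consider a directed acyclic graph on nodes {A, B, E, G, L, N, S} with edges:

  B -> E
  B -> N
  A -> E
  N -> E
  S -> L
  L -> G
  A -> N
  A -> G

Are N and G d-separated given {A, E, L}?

Yes

Enumerating the 3 paths from N to G and testing each for blocking by {A, E, L}:
Path 1: N ← B → E ← A → G
  A is a fork here and A is conditioned on, so the path is blocked at A.
Path 2: N ← A → G
  A is a fork here and A is conditioned on, so the path is blocked at A.
Path 3: N → E ← A → G
  A is a fork here and A is conditioned on, so the path is blocked at A.
Every path is blocked, so N and G are d-separated given {A, E, L}.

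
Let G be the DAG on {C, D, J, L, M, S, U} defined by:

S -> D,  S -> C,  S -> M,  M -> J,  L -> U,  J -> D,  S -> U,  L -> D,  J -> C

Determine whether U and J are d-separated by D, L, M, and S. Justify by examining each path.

6 paths connect U and J; each must be blocked for d-separation to hold:
Path 1: U ← S → C ← J
  S is a fork here and S is conditioned on, so the path is blocked at S.
Path 2: U ← S → D ← J
  S is a fork here and S is conditioned on, so the path is blocked at S.
Path 3: U ← S → M → J
  S is a fork here and S is conditioned on, so the path is blocked at S.
Path 4: U ← L → D ← J
  L is a fork here and L is conditioned on, so the path is blocked at L.
Path 5: U ← L → D ← S → C ← J
  L is a fork here and L is conditioned on, so the path is blocked at L.
Path 6: U ← L → D ← S → M → J
  L is a fork here and L is conditioned on, so the path is blocked at L.
Since every path is blocked, d-separation holds.

Yes — U and J are d-separated given {D, L, M, S}.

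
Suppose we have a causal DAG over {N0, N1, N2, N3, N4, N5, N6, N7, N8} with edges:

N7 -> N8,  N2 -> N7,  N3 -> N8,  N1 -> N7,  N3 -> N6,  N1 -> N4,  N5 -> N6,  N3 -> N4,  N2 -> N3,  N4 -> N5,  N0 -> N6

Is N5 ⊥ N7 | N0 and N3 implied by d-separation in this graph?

No

We examine all 6 paths between N5 and N7:
Path 1: N5 ← N4 ← N3 → N8 ← N7
  N3 is a fork here and N3 is conditioned on, so the path is blocked at N3.
Path 2: N5 ← N4 ← N3 ← N2 → N7
  N3 is a chain here and N3 is conditioned on, so the path is blocked at N3.
Path 3: N5 ← N4 ← N1 → N7
  N4 is a chain and N4 is not conditioned on; N1 is a fork and N1 is not conditioned on — no node blocks this path, so it is active.
Path 4: N5 → N6 ← N3 → N4 ← N1 → N7
  N6 is a collider here and neither N6 nor any of its descendants is conditioned on, so the collider stays closed — the path is blocked at N6.
Path 5: N5 → N6 ← N3 → N8 ← N7
  N6 is a collider here and neither N6 nor any of its descendants is conditioned on, so the collider stays closed — the path is blocked at N6.
Path 6: N5 → N6 ← N3 ← N2 → N7
  N6 is a collider here and neither N6 nor any of its descendants is conditioned on, so the collider stays closed — the path is blocked at N6.
At least one path is unblocked, so d-separation fails.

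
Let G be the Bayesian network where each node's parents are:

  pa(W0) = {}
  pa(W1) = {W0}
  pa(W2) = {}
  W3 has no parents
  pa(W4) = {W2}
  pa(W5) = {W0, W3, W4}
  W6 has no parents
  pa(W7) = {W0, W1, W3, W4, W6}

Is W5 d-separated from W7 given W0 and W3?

There are 4 undirected paths between W5 and W7; checking each against the conditioning set {W0, W3}:
Path 1: W5 ← W3 → W7
  W3 is a fork here and W3 is conditioned on, so the path is blocked at W3.
Path 2: W5 ← W0 → W7
  W0 is a fork here and W0 is conditioned on, so the path is blocked at W0.
Path 3: W5 ← W0 → W1 → W7
  W0 is a fork here and W0 is conditioned on, so the path is blocked at W0.
Path 4: W5 ← W4 → W7
  W4 is a fork and W4 is not conditioned on — no node blocks this path, so it is active.
At least one path is unblocked, so d-separation fails.

No — W5 and W7 are not d-separated given {W0, W3}.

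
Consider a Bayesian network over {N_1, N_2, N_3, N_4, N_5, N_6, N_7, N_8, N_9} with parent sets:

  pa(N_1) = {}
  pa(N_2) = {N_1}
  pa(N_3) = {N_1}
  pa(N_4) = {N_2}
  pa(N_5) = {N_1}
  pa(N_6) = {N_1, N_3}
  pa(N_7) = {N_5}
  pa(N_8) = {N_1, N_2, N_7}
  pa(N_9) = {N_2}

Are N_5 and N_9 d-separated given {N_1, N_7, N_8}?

We examine all 4 paths between N_5 and N_9:
  1. N_5 → N_7 → N_8 ← N_2 → N_9 — N_7:chain[blocks]; N_8:collider[open]; N_2:fork[open] ⇒ blocked
  2. N_5 → N_7 → N_8 ← N_1 → N_2 → N_9 — N_7:chain[blocks]; N_8:collider[open]; N_1:fork[blocks]; N_2:chain[open] ⇒ blocked
  3. N_5 ← N_1 → N_2 → N_9 — N_1:fork[blocks]; N_2:chain[open] ⇒ blocked
  4. N_5 ← N_1 → N_8 ← N_2 → N_9 — N_1:fork[blocks]; N_8:collider[open]; N_2:fork[open] ⇒ blocked
Since every path is blocked, d-separation holds.

Yes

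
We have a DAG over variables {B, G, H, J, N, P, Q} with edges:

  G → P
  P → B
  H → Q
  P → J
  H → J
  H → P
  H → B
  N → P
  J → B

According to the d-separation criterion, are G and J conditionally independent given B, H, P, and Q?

Enumerating the 5 paths from G to J and testing each for blocking by {B, H, P, Q}:
  1. G → P → B ← H → J — P:chain[blocks]; B:collider[open]; H:fork[blocks] ⇒ blocked
  2. G → P → B ← J — P:chain[blocks]; B:collider[open] ⇒ blocked
  3. G → P ← H → B ← J — P:collider[open]; H:fork[blocks]; B:collider[open] ⇒ blocked
  4. G → P ← H → J — P:collider[open]; H:fork[blocks] ⇒ blocked
  5. G → P → J — P:chain[blocks] ⇒ blocked
Every path is blocked, so G and J are d-separated given {B, H, P, Q}.

Yes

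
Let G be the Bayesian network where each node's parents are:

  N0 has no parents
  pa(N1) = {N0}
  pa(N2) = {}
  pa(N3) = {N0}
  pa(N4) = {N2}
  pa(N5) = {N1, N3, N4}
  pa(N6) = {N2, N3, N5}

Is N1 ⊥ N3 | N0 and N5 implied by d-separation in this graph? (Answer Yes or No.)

No

Enumerating the 4 paths from N1 to N3 and testing each for blocking by {N0, N5}:
  1. N1 ← N0 → N3 — N0:fork[blocks] ⇒ blocked
  2. N1 → N5 ← N3 — N5:collider[open] ⇒ active
  3. N1 → N5 → N6 ← N3 — N5:chain[blocks]; N6:collider[blocks] ⇒ blocked
  4. N1 → N5 ← N4 ← N2 → N6 ← N3 — N5:collider[open]; N4:chain[open]; N2:fork[open]; N6:collider[blocks] ⇒ blocked
Because an active path exists, N1 and N3 are not d-separated.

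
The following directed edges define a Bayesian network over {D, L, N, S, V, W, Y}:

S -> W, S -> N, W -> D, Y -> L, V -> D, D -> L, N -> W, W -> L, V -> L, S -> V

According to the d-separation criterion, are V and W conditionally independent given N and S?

We examine all 6 paths between V and W:
  1. V → D → L ← W — D:chain[open]; L:collider[blocks] ⇒ blocked
  2. V → D ← W — D:collider[blocks] ⇒ blocked
  3. V → L ← D ← W — L:collider[blocks]; D:chain[open] ⇒ blocked
  4. V → L ← W — L:collider[blocks] ⇒ blocked
  5. V ← S → N → W — S:fork[blocks]; N:chain[blocks] ⇒ blocked
  6. V ← S → W — S:fork[blocks] ⇒ blocked
Every path is blocked, so V and W are d-separated given {N, S}.

Yes — V and W are d-separated given {N, S}.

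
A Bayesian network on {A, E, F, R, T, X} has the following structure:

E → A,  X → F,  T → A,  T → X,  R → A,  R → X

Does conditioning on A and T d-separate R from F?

No

2 paths connect R and F; each must be blocked for d-separation to hold:
  1. R → A ← T → X → F — A:collider[open]; T:fork[blocks]; X:chain[open] ⇒ blocked
  2. R → X → F — X:chain[open] ⇒ active
Since the path R → X → F is active, R and F are not d-separated given {A, T}.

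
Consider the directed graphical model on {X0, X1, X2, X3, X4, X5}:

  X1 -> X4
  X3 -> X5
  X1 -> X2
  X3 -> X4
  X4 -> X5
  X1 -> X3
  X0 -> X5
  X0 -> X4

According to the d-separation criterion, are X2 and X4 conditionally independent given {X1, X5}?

We examine all 4 paths between X2 and X4:
Path 1: X2 ← X1 → X3 → X5 ← X4
  X1 is a fork here and X1 is conditioned on, so the path is blocked at X1.
Path 2: X2 ← X1 → X3 → X5 ← X0 → X4
  X1 is a fork here and X1 is conditioned on, so the path is blocked at X1.
Path 3: X2 ← X1 → X3 → X4
  X1 is a fork here and X1 is conditioned on, so the path is blocked at X1.
Path 4: X2 ← X1 → X4
  X1 is a fork here and X1 is conditioned on, so the path is blocked at X1.
Every path is blocked, so X2 and X4 are d-separated given {X1, X5}.

Yes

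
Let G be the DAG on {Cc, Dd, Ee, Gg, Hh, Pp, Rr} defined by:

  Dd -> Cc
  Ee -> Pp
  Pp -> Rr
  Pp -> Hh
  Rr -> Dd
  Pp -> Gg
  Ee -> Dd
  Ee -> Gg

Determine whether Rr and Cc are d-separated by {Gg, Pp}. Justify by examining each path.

No

3 paths connect Rr and Cc; each must be blocked for d-separation to hold:
Path 1: Rr → Dd → Cc
  Dd is a chain and Dd is not conditioned on — no node blocks this path, so it is active.
Path 2: Rr ← Pp → Gg ← Ee → Dd → Cc
  Pp is a fork here and Pp is conditioned on, so the path is blocked at Pp.
Path 3: Rr ← Pp ← Ee → Dd → Cc
  Pp is a chain here and Pp is conditioned on, so the path is blocked at Pp.
Because an active path exists, Rr and Cc are not d-separated.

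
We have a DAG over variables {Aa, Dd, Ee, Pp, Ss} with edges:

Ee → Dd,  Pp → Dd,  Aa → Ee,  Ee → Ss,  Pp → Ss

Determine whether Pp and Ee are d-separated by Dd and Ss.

Enumerating the 2 paths from Pp to Ee and testing each for blocking by {Dd, Ss}:
Path 1: Pp → Ss ← Ee
  Ss is a collider and Ss is conditioned on, which opens it — no node blocks this path, so it is active.
Path 2: Pp → Dd ← Ee
  Dd is a collider and Dd is conditioned on, which opens it — no node blocks this path, so it is active.
Since the path Pp → Ss ← Ee is active, Pp and Ee are not d-separated given {Dd, Ss}.

No — Pp and Ee are not d-separated given {Dd, Ss}.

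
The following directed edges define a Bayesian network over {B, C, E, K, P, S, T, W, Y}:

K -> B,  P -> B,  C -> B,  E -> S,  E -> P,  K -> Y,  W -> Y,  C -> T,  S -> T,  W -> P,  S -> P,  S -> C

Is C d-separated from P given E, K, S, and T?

There are 6 undirected paths between C and P; checking each against the conditioning set {E, K, S, T}:
Path 1: C → T ← S → P
  S is a fork here and S is conditioned on, so the path is blocked at S.
Path 2: C → T ← S ← E → P
  S is a chain here and S is conditioned on, so the path is blocked at S.
Path 3: C → B ← K → Y ← W → P
  B is a collider here and neither B nor any of its descendants is conditioned on, so the collider stays closed — the path is blocked at B.
Path 4: C → B ← P
  B is a collider here and neither B nor any of its descendants is conditioned on, so the collider stays closed — the path is blocked at B.
Path 5: C ← S → P
  S is a fork here and S is conditioned on, so the path is blocked at S.
Path 6: C ← S ← E → P
  S is a chain here and S is conditioned on, so the path is blocked at S.
Every path is blocked, so C and P are d-separated given {E, K, S, T}.

Yes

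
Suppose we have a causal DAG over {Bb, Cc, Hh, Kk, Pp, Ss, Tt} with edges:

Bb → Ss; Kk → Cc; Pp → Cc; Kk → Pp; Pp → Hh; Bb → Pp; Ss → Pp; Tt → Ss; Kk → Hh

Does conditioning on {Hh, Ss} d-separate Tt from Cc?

No — Tt and Cc are not d-separated given {Hh, Ss}.

We examine all 6 paths between Tt and Cc:
Path 1: Tt → Ss → Pp → Hh ← Kk → Cc
  Ss is a chain here and Ss is conditioned on, so the path is blocked at Ss.
Path 2: Tt → Ss → Pp → Cc
  Ss is a chain here and Ss is conditioned on, so the path is blocked at Ss.
Path 3: Tt → Ss → Pp ← Kk → Cc
  Ss is a chain here and Ss is conditioned on, so the path is blocked at Ss.
Path 4: Tt → Ss ← Bb → Pp → Hh ← Kk → Cc
  Ss is a collider and Ss is conditioned on, which opens it; Bb is a fork and Bb is not conditioned on; Pp is a chain and Pp is not conditioned on; Hh is a collider and Hh is conditioned on, which opens it; Kk is a fork and Kk is not conditioned on — no node blocks this path, so it is active.
Path 5: Tt → Ss ← Bb → Pp → Cc
  Ss is a collider and Ss is conditioned on, which opens it; Bb is a fork and Bb is not conditioned on; Pp is a chain and Pp is not conditioned on — no node blocks this path, so it is active.
Path 6: Tt → Ss ← Bb → Pp ← Kk → Cc
  Ss is a collider and Ss is conditioned on, which opens it; Bb is a fork and Bb is not conditioned on; Pp is a collider and its descendant Hh is conditioned on, which opens it; Kk is a fork and Kk is not conditioned on — no node blocks this path, so it is active.
Since the path Tt → Ss ← Bb → Pp → Hh ← Kk → Cc is active, Tt and Cc are not d-separated given {Hh, Ss}.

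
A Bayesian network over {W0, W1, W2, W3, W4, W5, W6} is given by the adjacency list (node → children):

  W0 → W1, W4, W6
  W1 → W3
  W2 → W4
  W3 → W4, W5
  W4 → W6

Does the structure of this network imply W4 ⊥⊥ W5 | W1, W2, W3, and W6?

There are 3 undirected paths between W4 and W5; checking each against the conditioning set {W1, W2, W3, W6}:
  1. W4 ← W3 → W5 — W3:fork[blocks] ⇒ blocked
  2. W4 ← W0 → W1 → W3 → W5 — W0:fork[open]; W1:chain[blocks]; W3:chain[blocks] ⇒ blocked
  3. W4 → W6 ← W0 → W1 → W3 → W5 — W6:collider[open]; W0:fork[open]; W1:chain[blocks]; W3:chain[blocks] ⇒ blocked
Every path is blocked, so W4 and W5 are d-separated given {W1, W2, W3, W6}.

Yes — W4 and W5 are d-separated given {W1, W2, W3, W6}.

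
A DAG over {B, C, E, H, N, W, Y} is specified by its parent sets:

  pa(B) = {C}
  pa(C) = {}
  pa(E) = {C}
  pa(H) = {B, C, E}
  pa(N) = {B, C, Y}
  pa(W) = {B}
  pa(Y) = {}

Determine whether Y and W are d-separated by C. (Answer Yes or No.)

Enumerating the 4 paths from Y to W and testing each for blocking by {C}:
Path 1: Y → N ← C → E → H ← B → W
  N is a collider here and neither N nor any of its descendants is conditioned on, so the collider stays closed — the path is blocked at N.
Path 2: Y → N ← C → H ← B → W
  N is a collider here and neither N nor any of its descendants is conditioned on, so the collider stays closed — the path is blocked at N.
Path 3: Y → N ← C → B → W
  N is a collider here and neither N nor any of its descendants is conditioned on, so the collider stays closed — the path is blocked at N.
Path 4: Y → N ← B → W
  N is a collider here and neither N nor any of its descendants is conditioned on, so the collider stays closed — the path is blocked at N.
Since every path is blocked, d-separation holds.

Yes — Y and W are d-separated given {C}.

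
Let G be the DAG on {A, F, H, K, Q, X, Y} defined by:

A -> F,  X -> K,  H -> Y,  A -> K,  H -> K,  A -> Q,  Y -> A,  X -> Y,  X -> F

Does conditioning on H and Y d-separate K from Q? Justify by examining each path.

5 paths connect K and Q; each must be blocked for d-separation to hold:
  1. K ← X → Y → A → Q — X:fork[open]; Y:chain[blocks]; A:chain[open] ⇒ blocked
  2. K ← X → F ← A → Q — X:fork[open]; F:collider[blocks]; A:fork[open] ⇒ blocked
  3. K ← A → Q — A:fork[open] ⇒ active
  4. K ← H → Y ← X → F ← A → Q — H:fork[blocks]; Y:collider[open]; X:fork[open]; F:collider[blocks]; A:fork[open] ⇒ blocked
  5. K ← H → Y → A → Q — H:fork[blocks]; Y:chain[blocks]; A:chain[open] ⇒ blocked
At least one path is unblocked, so d-separation fails.

No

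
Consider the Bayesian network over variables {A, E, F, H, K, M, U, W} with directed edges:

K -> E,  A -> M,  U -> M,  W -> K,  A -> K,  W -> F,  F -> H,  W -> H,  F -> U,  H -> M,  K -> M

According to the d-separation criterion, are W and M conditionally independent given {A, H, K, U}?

6 paths connect W and M; each must be blocked for d-separation to hold:
Path 1: W → K ← A → M
  A is a fork here and A is conditioned on, so the path is blocked at A.
Path 2: W → K → M
  K is a chain here and K is conditioned on, so the path is blocked at K.
Path 3: W → H ← F → U → M
  U is a chain here and U is conditioned on, so the path is blocked at U.
Path 4: W → H → M
  H is a chain here and H is conditioned on, so the path is blocked at H.
Path 5: W → F → U → M
  U is a chain here and U is conditioned on, so the path is blocked at U.
Path 6: W → F → H → M
  H is a chain here and H is conditioned on, so the path is blocked at H.
All paths are blocked; W ⊥ M | {A, H, K, U} holds.

Yes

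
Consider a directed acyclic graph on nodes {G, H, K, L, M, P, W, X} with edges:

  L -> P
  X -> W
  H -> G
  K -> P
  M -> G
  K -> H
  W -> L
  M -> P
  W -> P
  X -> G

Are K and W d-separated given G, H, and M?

We examine all 6 paths between K and W:
  1. K → P ← M → G ← X → W — P:collider[blocks]; M:fork[blocks]; G:collider[open]; X:fork[open] ⇒ blocked
  2. K → P ← L ← W — P:collider[blocks]; L:chain[open] ⇒ blocked
  3. K → P ← W — P:collider[blocks] ⇒ blocked
  4. K → H → G ← M → P ← L ← W — H:chain[blocks]; G:collider[open]; M:fork[blocks]; P:collider[blocks]; L:chain[open] ⇒ blocked
  5. K → H → G ← M → P ← W — H:chain[blocks]; G:collider[open]; M:fork[blocks]; P:collider[blocks] ⇒ blocked
  6. K → H → G ← X → W — H:chain[blocks]; G:collider[open]; X:fork[open] ⇒ blocked
All paths are blocked; K ⊥ W | {G, H, M} holds.

Yes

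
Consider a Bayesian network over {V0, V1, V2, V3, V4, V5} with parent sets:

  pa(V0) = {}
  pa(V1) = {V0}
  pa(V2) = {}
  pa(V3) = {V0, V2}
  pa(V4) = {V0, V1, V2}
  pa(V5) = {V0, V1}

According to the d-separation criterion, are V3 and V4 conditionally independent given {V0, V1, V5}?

There are 4 undirected paths between V3 and V4; checking each against the conditioning set {V0, V1, V5}:
  1. V3 ← V0 → V5 ← V1 → V4 — V0:fork[blocks]; V5:collider[open]; V1:fork[blocks] ⇒ blocked
  2. V3 ← V0 → V1 → V4 — V0:fork[blocks]; V1:chain[blocks] ⇒ blocked
  3. V3 ← V0 → V4 — V0:fork[blocks] ⇒ blocked
  4. V3 ← V2 → V4 — V2:fork[open] ⇒ active
At least one path is unblocked, so d-separation fails.

No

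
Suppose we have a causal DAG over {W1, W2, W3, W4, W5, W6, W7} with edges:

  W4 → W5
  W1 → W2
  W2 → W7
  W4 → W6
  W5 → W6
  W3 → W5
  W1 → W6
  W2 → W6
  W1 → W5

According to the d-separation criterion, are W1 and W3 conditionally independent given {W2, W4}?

Yes — W1 and W3 are d-separated given {W2, W4}.

There are 5 undirected paths between W1 and W3; checking each against the conditioning set {W2, W4}:
Path 1: W1 → W6 ← W5 ← W3
  W6 is a collider here and neither W6 nor any of its descendants is conditioned on, so the collider stays closed — the path is blocked at W6.
Path 2: W1 → W6 ← W4 → W5 ← W3
  W6 is a collider here and neither W6 nor any of its descendants is conditioned on, so the collider stays closed — the path is blocked at W6.
Path 3: W1 → W2 → W6 ← W5 ← W3
  W2 is a chain here and W2 is conditioned on, so the path is blocked at W2.
Path 4: W1 → W2 → W6 ← W4 → W5 ← W3
  W2 is a chain here and W2 is conditioned on, so the path is blocked at W2.
Path 5: W1 → W5 ← W3
  W5 is a collider here and neither W5 nor any of its descendants is conditioned on, so the collider stays closed — the path is blocked at W5.
Since every path is blocked, d-separation holds.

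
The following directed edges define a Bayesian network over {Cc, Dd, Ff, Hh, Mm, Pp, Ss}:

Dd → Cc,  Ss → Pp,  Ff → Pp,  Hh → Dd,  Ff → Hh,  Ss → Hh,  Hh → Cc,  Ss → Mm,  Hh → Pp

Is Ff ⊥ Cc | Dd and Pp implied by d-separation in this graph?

No

There are 6 undirected paths between Ff and Cc; checking each against the conditioning set {Dd, Pp}:
Path 1: Ff → Pp ← Ss → Hh → Dd → Cc
  Dd is a chain here and Dd is conditioned on, so the path is blocked at Dd.
Path 2: Ff → Pp ← Ss → Hh → Cc
  Pp is a collider and Pp is conditioned on, which opens it; Ss is a fork and Ss is not conditioned on; Hh is a chain and Hh is not conditioned on — no node blocks this path, so it is active.
Path 3: Ff → Pp ← Hh → Dd → Cc
  Dd is a chain here and Dd is conditioned on, so the path is blocked at Dd.
Path 4: Ff → Pp ← Hh → Cc
  Pp is a collider and Pp is conditioned on, which opens it; Hh is a fork and Hh is not conditioned on — no node blocks this path, so it is active.
Path 5: Ff → Hh → Dd → Cc
  Dd is a chain here and Dd is conditioned on, so the path is blocked at Dd.
Path 6: Ff → Hh → Cc
  Hh is a chain and Hh is not conditioned on — no node blocks this path, so it is active.
Because an active path exists, Ff and Cc are not d-separated.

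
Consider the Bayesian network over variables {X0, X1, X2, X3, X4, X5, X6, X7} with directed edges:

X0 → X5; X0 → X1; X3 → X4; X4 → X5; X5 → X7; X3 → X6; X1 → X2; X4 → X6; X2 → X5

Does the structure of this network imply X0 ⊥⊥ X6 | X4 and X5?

Yes

There are 4 undirected paths between X0 and X6; checking each against the conditioning set {X4, X5}:
Path 1: X0 → X5 ← X4 → X6
  X4 is a fork here and X4 is conditioned on, so the path is blocked at X4.
Path 2: X0 → X5 ← X4 ← X3 → X6
  X4 is a chain here and X4 is conditioned on, so the path is blocked at X4.
Path 3: X0 → X1 → X2 → X5 ← X4 → X6
  X4 is a fork here and X4 is conditioned on, so the path is blocked at X4.
Path 4: X0 → X1 → X2 → X5 ← X4 ← X3 → X6
  X4 is a chain here and X4 is conditioned on, so the path is blocked at X4.
Every path is blocked, so X0 and X6 are d-separated given {X4, X5}.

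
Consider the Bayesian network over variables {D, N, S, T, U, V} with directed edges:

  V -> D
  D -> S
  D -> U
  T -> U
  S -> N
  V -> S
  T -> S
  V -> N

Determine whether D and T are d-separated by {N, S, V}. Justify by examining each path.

Enumerating the 4 paths from D to T and testing each for blocking by {N, S, V}:
Path 1: D ← V → N ← S ← T
  V is a fork here and V is conditioned on, so the path is blocked at V.
Path 2: D ← V → S ← T
  V is a fork here and V is conditioned on, so the path is blocked at V.
Path 3: D → S ← T
  S is a collider and S is conditioned on, which opens it — no node blocks this path, so it is active.
Path 4: D → U ← T
  U is a collider here and neither U nor any of its descendants is conditioned on, so the collider stays closed — the path is blocked at U.
Because an active path exists, D and T are not d-separated.

No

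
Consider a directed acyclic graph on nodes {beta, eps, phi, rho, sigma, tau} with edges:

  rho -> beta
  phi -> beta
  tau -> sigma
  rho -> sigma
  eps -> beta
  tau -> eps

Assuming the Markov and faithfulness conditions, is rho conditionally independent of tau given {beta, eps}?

Yes — rho and tau are d-separated given {beta, eps}.

We examine all 2 paths between rho and tau:
Path 1: rho → beta ← eps ← tau
  eps is a chain here and eps is conditioned on, so the path is blocked at eps.
Path 2: rho → sigma ← tau
  sigma is a collider here and neither sigma nor any of its descendants is conditioned on, so the collider stays closed — the path is blocked at sigma.
Since every path is blocked, d-separation holds.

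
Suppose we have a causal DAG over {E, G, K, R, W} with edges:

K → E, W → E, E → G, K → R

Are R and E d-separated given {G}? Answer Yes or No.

No

Only one path connects R and E:
Path 1: R ← K → E
  K is a fork and K is not conditioned on — no node blocks this path, so it is active.
At least one path is unblocked, so d-separation fails.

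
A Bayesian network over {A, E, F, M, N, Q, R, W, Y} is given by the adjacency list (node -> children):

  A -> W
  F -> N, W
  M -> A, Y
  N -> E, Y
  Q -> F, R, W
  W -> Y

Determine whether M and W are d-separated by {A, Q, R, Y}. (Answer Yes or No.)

No

4 paths connect M and W; each must be blocked for d-separation to hold:
Path 1: M → A → W
  A is a chain here and A is conditioned on, so the path is blocked at A.
Path 2: M → Y ← W
  Y is a collider and Y is conditioned on, which opens it — no node blocks this path, so it is active.
Path 3: M → Y ← N ← F → W
  Y is a collider and Y is conditioned on, which opens it; N is a chain and N is not conditioned on; F is a fork and F is not conditioned on — no node blocks this path, so it is active.
Path 4: M → Y ← N ← F ← Q → W
  Q is a fork here and Q is conditioned on, so the path is blocked at Q.
Since the path M → Y ← W is active, M and W are not d-separated given {A, Q, R, Y}.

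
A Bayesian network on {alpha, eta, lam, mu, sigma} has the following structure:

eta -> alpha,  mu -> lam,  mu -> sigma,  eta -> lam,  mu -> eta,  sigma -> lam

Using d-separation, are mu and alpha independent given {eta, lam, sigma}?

Yes

There are 3 undirected paths between mu and alpha; checking each against the conditioning set {eta, lam, sigma}:
Path 1: mu → eta → alpha
  eta is a chain here and eta is conditioned on, so the path is blocked at eta.
Path 2: mu → sigma → lam ← eta → alpha
  sigma is a chain here and sigma is conditioned on, so the path is blocked at sigma.
Path 3: mu → lam ← eta → alpha
  eta is a fork here and eta is conditioned on, so the path is blocked at eta.
All paths are blocked; mu ⊥ alpha | {eta, lam, sigma} holds.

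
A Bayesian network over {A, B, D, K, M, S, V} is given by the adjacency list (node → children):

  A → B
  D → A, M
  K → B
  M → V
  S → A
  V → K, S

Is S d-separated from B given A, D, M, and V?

There are 4 undirected paths between S and B; checking each against the conditioning set {A, D, M, V}:
Path 1: S → A ← D → M → V → K → B
  D is a fork here and D is conditioned on, so the path is blocked at D.
Path 2: S → A → B
  A is a chain here and A is conditioned on, so the path is blocked at A.
Path 3: S ← V → K → B
  V is a fork here and V is conditioned on, so the path is blocked at V.
Path 4: S ← V ← M ← D → A → B
  V is a chain here and V is conditioned on, so the path is blocked at V.
Since every path is blocked, d-separation holds.

Yes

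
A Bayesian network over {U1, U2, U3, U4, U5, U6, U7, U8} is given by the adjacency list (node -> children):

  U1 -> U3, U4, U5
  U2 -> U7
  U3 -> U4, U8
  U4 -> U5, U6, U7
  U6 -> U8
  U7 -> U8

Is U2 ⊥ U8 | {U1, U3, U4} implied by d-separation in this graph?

No

We examine all 5 paths between U2 and U8:
  1. U2 → U7 ← U4 ← U1 → U3 → U8 — U7:collider[blocks]; U4:chain[blocks]; U1:fork[blocks]; U3:chain[blocks] ⇒ blocked
  2. U2 → U7 ← U4 ← U3 → U8 — U7:collider[blocks]; U4:chain[blocks]; U3:fork[blocks] ⇒ blocked
  3. U2 → U7 ← U4 → U6 → U8 — U7:collider[blocks]; U4:fork[blocks]; U6:chain[open] ⇒ blocked
  4. U2 → U7 ← U4 → U5 ← U1 → U3 → U8 — U7:collider[blocks]; U4:fork[blocks]; U5:collider[blocks]; U1:fork[blocks]; U3:chain[blocks] ⇒ blocked
  5. U2 → U7 → U8 — U7:chain[open] ⇒ active
Since the path U2 → U7 → U8 is active, U2 and U8 are not d-separated given {U1, U3, U4}.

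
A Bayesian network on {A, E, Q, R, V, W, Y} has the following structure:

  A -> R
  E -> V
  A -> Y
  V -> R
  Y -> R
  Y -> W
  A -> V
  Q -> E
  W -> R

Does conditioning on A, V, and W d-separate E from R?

Enumerating the 4 paths from E to R and testing each for blocking by {A, V, W}:
Path 1: E → V ← A → R
  A is a fork here and A is conditioned on, so the path is blocked at A.
Path 2: E → V ← A → Y → W → R
  A is a fork here and A is conditioned on, so the path is blocked at A.
Path 3: E → V ← A → Y → R
  A is a fork here and A is conditioned on, so the path is blocked at A.
Path 4: E → V → R
  V is a chain here and V is conditioned on, so the path is blocked at V.
Every path is blocked, so E and R are d-separated given {A, V, W}.

Yes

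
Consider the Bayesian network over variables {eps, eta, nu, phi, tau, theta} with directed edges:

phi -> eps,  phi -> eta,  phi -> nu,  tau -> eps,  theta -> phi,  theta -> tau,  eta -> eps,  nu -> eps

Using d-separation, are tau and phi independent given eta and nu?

4 paths connect tau and phi; each must be blocked for d-separation to hold:
  1. tau → eps ← phi — eps:collider[blocks] ⇒ blocked
  2. tau → eps ← nu ← phi — eps:collider[blocks]; nu:chain[blocks] ⇒ blocked
  3. tau → eps ← eta ← phi — eps:collider[blocks]; eta:chain[blocks] ⇒ blocked
  4. tau ← theta → phi — theta:fork[open] ⇒ active
Since the path tau ← theta → phi is active, tau and phi are not d-separated given {eta, nu}.

No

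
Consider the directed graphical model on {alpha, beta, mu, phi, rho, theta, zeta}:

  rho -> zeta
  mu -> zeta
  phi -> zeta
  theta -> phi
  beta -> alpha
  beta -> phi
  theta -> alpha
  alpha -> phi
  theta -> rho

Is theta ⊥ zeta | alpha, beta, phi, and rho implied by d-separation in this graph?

Enumerating the 4 paths from theta to zeta and testing each for blocking by {alpha, beta, phi, rho}:
Path 1: theta → alpha ← beta → phi → zeta
  beta is a fork here and beta is conditioned on, so the path is blocked at beta.
Path 2: theta → alpha → phi → zeta
  alpha is a chain here and alpha is conditioned on, so the path is blocked at alpha.
Path 3: theta → phi → zeta
  phi is a chain here and phi is conditioned on, so the path is blocked at phi.
Path 4: theta → rho → zeta
  rho is a chain here and rho is conditioned on, so the path is blocked at rho.
All paths are blocked; theta ⊥ zeta | {alpha, beta, phi, rho} holds.

Yes — theta and zeta are d-separated given {alpha, beta, phi, rho}.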